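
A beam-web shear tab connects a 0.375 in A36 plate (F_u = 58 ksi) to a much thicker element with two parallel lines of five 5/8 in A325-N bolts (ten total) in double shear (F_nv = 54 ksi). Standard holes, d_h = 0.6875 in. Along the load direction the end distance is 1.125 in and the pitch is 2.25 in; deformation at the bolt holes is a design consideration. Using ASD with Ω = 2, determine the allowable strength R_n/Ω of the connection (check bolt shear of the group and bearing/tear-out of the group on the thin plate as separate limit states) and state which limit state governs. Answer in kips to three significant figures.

Bolt shear: A_b = π·0.625²/4 = 0.3068 in²; R_n = 54 × 0.3068 × 10 × 2 = 331.3 kips → 331.3 / 2 = 166 kips.
Bearing (1.2 l_c t F_u ≤ 2.4 d t F_u): upper limit = 2.4·0.625·0.375·58 = 32.62 kips.
  Edge l_c = 1.125 − 0.6875/2 = 0.7812 → r_n = 20.39 kips; interior l_c = 2.25 − 0.6875 = 1.562 → r_n = 32.62 kips.
  R_n,bearing = 2·20.39 + 8·32.62 = 301.8 kips → 301.8 / 2 = 151 kips.
Bearing governs: 151 kips.

151 kips (bearing governs)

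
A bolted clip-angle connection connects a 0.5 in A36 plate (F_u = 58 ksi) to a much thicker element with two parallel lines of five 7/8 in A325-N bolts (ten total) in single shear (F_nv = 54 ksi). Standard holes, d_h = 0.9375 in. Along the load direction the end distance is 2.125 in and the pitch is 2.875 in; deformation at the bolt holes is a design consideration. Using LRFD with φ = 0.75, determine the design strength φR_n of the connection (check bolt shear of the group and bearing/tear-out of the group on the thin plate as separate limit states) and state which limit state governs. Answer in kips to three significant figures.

Bolt shear: A_b = π·0.875²/4 = 0.6013 in²; R_n = 54 × 0.6013 × 10 × 1 = 324.7 kips → 0.75 × 324.7 = 244 kips.
Bearing (1.2 l_c t F_u ≤ 2.4 d t F_u): upper limit = 2.4·0.875·0.5·58 = 60.9 kips.
  Edge l_c = 2.125 − 0.9375/2 = 1.656 → r_n = 57.64 kips; interior l_c = 2.875 − 0.9375 = 1.938 → r_n = 60.9 kips.
  R_n,bearing = 2·57.64 + 8·60.9 = 602.5 kips → 0.75 × 602.5 = 452 kips.
Bolt shear governs: 244 kips.

244 kips (bolt shear governs)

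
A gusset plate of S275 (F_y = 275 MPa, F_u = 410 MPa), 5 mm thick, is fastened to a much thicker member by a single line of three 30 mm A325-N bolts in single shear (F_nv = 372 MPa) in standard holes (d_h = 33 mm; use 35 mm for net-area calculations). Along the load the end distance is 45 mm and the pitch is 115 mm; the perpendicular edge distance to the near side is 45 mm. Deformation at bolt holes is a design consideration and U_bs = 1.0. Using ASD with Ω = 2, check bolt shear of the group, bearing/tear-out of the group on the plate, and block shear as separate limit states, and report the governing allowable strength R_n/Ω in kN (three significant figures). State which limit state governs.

Bolt shear: A_b = π·30²/4 = 706.9 mm²; R_n = 372 × 706.9 × 3 × 1 / 1000 = 788.9 kN → 788.9 / 2 = 394 kN.
Bearing: edge l_c = 28.5, r_n = 70.11 kN; interior l_c = 82, r_n = 147.6 kN; R_n = 70.11 + 2·147.6 = 365.3 kN → 183 kN.
Block shear: A_gv = 1375, A_nv = 937.5, A_nt = 137.5 mm²; R_n = min(0.6F_uA_nv, 0.6F_yA_gv) + U_bs·F_u·A_nt = 283.2 kN → 142 kN.
Block shear governs: 142 kN.

142 kN (block shear governs)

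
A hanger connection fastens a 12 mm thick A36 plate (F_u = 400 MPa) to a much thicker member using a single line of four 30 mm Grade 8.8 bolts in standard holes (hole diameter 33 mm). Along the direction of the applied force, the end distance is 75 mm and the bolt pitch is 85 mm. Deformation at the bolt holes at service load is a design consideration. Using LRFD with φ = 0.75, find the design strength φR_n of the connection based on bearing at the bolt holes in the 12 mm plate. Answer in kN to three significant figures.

Per bolt r_n = 1.2 l_c t F_u ≤ 2.4 d t F_u; upper limit = 2.4 × 30 × 12 × 400 / 1000 = 345.6 kN.
Edge bolt: l_c = 75 − 33/2 = 58.5 mm → 1.2 × 58.5 × 12 × 400 / 1000 = 337 → r_n = 337 kN.
Interior bolts: l_c = 85 − 33 = 52 mm → 1.2 × 52 × 12 × 400 / 1000 = 299.5 → r_n = 299.5 kN.
R_n = 1 × 337 + 3 × 299.5 = 1236 kN.
Design strength φR_n = 0.75 × 1236 = 927 kN.

927 kN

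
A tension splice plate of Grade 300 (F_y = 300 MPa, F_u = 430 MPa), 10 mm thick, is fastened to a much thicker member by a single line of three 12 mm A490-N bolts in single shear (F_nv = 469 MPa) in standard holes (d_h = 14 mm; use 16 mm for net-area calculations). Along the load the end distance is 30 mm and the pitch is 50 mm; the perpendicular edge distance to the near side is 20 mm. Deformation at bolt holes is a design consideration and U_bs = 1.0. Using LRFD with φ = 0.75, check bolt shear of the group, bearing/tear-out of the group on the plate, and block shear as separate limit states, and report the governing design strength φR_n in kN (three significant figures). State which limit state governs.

119 kN (bolt shear governs)

Bolt shear: A_b = π·12²/4 = 113.1 mm²; R_n = 469 × 113.1 × 3 × 1 / 1000 = 159.1 kN → 0.75 × 159.1 = 119 kN.
Bearing: edge l_c = 23, r_n = 118.7 kN; interior l_c = 36, r_n = 123.8 kN; R_n = 118.7 + 2·123.8 = 366.4 kN → 275 kN.
Block shear: A_gv = 1300, A_nv = 900, A_nt = 120 mm²; R_n = min(0.6F_uA_nv, 0.6F_yA_gv) + U_bs·F_u·A_nt = 283.8 kN → 213 kN.
Bolt shear governs: 119 kN.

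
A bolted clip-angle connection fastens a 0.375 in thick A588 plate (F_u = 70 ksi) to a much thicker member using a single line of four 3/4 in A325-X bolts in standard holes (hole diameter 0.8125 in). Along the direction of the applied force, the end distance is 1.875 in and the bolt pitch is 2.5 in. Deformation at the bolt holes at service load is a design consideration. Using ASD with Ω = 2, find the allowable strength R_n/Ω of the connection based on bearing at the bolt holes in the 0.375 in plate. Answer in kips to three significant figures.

94 kips

Per bolt r_n = 1.2 l_c t F_u ≤ 2.4 d t F_u; upper limit = 2.4 × 0.75 × 0.375 × 70 = 47.25 kips.
Edge bolt: l_c = 1.875 − 0.8125/2 = 1.469 in → 1.2 × 1.469 × 0.375 × 70 = 46.27 → r_n = 46.27 kips.
Interior bolts: l_c = 2.5 − 0.8125 = 1.688 in → 1.2 × 1.688 × 0.375 × 70 = 53.16 → r_n = 47.25 kips.
R_n = 1 × 46.27 + 3 × 47.25 = 188 kips.
Allowable strength R_n/Ω = 188 / 2 = 94 kips.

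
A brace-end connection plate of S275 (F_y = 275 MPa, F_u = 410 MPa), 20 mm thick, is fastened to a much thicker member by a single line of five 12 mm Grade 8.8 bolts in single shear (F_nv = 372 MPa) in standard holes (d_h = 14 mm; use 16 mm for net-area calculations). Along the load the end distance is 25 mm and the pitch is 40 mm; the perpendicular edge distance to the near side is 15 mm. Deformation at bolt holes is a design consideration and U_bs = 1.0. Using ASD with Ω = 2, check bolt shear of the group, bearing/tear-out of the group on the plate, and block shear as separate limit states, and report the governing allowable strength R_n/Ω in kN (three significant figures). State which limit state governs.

105 kN (bolt shear governs)

Bolt shear: A_b = π·12²/4 = 113.1 mm²; R_n = 372 × 113.1 × 5 × 1 / 1000 = 210.4 kN → 210.4 / 2 = 105 kN.
Bearing: edge l_c = 18, r_n = 177.1 kN; interior l_c = 26, r_n = 236.2 kN; R_n = 177.1 + 4·236.2 = 1122 kN → 561 kN.
Block shear: A_gv = 3700, A_nv = 2260, A_nt = 140 mm²; R_n = min(0.6F_uA_nv, 0.6F_yA_gv) + U_bs·F_u·A_nt = 613.4 kN → 307 kN.
Bolt shear governs: 105 kN.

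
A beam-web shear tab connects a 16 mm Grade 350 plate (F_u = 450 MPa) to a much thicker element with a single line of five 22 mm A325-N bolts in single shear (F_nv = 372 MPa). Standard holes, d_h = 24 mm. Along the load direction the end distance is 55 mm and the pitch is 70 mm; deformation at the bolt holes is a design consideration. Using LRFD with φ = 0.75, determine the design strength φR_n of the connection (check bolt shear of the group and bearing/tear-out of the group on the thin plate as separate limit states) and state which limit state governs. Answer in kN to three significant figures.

Bolt shear: A_b = π·22²/4 = 380.1 mm²; R_n = 372 × 380.1 × 5 × 1 / 1000 = 707 kN → 0.75 × 707 = 530 kN.
Bearing (1.2 l_c t F_u ≤ 2.4 d t F_u): upper limit = 2.4·22·16·450 / 1000 = 380.2 kN.
  Edge l_c = 55 − 24/2 = 43 → r_n = 371.5 kN; interior l_c = 70 − 24 = 46 → r_n = 380.2 kN.
  R_n,bearing = 1·371.5 + 4·380.2 = 1892 kN → 0.75 × 1892 = 1420 kN.
Bolt shear governs: 530 kN.

530 kN (bolt shear governs)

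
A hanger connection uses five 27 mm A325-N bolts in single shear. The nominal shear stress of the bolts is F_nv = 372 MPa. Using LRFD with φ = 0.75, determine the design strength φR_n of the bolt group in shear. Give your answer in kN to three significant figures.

799 kN

A_b = π × 27² / 4 = 572.6 mm².
R_n = F_nv · A_b · n · n_s = 372 × 572.6 × 5 × 1 / 1000 = 1065 kN.
Design strength φR_n = 0.75 × 1065 = 799 kN.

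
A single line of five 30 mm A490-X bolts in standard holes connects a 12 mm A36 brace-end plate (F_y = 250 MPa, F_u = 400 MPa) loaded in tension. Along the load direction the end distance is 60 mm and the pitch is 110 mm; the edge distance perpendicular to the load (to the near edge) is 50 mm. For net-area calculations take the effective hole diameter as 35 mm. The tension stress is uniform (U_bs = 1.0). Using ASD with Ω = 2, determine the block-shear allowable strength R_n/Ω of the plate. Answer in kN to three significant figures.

Shear plane L_v = 60 + 4·110 = 500 mm; A_gv = 500 × 12 = 6000 mm².
A_nv = (500 − 4.5·35) × 12 = 4110 mm².
A_nt = (50 − 0.5·35) × 12 = 390 mm².
0.6 F_u A_nv = 986.4 kN; 0.6 F_y A_gv = 900 kN → shear yielding governs the shear term.
R_n = 900 + 1.0 × 400 × 390 / 1000 = 1056 kN.
Allowable strength R_n/Ω = 1056 / 2 = 528 kN.

528 kN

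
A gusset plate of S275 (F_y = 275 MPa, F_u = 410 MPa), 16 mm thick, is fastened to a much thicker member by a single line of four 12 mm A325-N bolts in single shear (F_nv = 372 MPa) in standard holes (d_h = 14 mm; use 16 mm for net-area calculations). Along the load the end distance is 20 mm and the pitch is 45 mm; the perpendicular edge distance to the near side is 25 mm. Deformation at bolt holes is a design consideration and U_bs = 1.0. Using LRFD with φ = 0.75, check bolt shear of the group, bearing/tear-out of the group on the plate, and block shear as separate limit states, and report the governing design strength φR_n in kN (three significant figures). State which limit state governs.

126 kN (bolt shear governs)

Bolt shear: A_b = π·12²/4 = 113.1 mm²; R_n = 372 × 113.1 × 4 × 1 / 1000 = 168.3 kN → 0.75 × 168.3 = 126 kN.
Bearing: edge l_c = 13, r_n = 102.3 kN; interior l_c = 31, r_n = 188.9 kN; R_n = 102.3 + 3·188.9 = 669.1 kN → 502 kN.
Block shear: A_gv = 2480, A_nv = 1584, A_nt = 272 mm²; R_n = min(0.6F_uA_nv, 0.6F_yA_gv) + U_bs·F_u·A_nt = 501.2 kN → 376 kN.
Bolt shear governs: 126 kN.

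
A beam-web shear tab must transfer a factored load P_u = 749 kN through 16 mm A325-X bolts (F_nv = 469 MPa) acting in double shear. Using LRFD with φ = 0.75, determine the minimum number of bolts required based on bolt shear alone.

6 bolts

A_b = π·16²/4 = 201.1 mm².
Per-bolt design strength φR_n = 0.75 × 469 × 201.1 × 2 / 1000 = 141.4 kN.
n ≥ 749 / 141.4 = 5.295 → use 6 bolts.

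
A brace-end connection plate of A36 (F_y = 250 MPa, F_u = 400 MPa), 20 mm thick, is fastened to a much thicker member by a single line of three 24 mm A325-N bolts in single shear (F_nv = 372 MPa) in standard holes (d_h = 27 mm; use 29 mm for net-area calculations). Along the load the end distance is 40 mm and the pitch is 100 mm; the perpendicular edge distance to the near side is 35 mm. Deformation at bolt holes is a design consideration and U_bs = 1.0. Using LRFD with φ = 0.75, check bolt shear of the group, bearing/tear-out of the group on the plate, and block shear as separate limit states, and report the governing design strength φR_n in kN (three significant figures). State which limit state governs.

Bolt shear: A_b = π·24²/4 = 452.4 mm²; R_n = 372 × 452.4 × 3 × 1 / 1000 = 504.9 kN → 0.75 × 504.9 = 379 kN.
Bearing: edge l_c = 26.5, r_n = 254.4 kN; interior l_c = 73, r_n = 460.8 kN; R_n = 254.4 + 2·460.8 = 1176 kN → 882 kN.
Block shear: A_gv = 4800, A_nv = 3350, A_nt = 410 mm²; R_n = min(0.6F_uA_nv, 0.6F_yA_gv) + U_bs·F_u·A_nt = 884 kN → 663 kN.
Bolt shear governs: 379 kN.

379 kN (bolt shear governs)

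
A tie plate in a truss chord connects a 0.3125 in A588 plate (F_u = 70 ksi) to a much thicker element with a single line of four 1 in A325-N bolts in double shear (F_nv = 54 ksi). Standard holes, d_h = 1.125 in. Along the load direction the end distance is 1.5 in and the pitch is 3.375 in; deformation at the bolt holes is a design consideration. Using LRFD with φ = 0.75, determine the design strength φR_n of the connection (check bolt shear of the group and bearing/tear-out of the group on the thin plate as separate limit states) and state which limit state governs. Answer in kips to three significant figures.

Bolt shear: A_b = π·1²/4 = 0.7854 in²; R_n = 54 × 0.7854 × 4 × 2 = 339.3 kips → 0.75 × 339.3 = 254 kips.
Bearing (1.2 l_c t F_u ≤ 2.4 d t F_u): upper limit = 2.4·1·0.3125·70 = 52.5 kips.
  Edge l_c = 1.5 − 1.125/2 = 0.9375 → r_n = 24.61 kips; interior l_c = 3.375 − 1.125 = 2.25 → r_n = 52.5 kips.
  R_n,bearing = 1·24.61 + 3·52.5 = 182.1 kips → 0.75 × 182.1 = 137 kips.
Bearing governs: 137 kips.

137 kips (bearing governs)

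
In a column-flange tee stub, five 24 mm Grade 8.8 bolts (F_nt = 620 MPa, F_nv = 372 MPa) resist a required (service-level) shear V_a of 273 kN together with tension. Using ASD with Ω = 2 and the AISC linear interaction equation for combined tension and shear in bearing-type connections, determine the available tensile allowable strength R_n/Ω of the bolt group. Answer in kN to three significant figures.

457 kN

A_b = π·24²/4 = 452.4 mm²; f_rv = 273 × 1000 / (5 × 452.4) = 120.7 MPa.
F'_nt = 1.3 F_nt − (Ω F_nt / F_nv) f_rv = 1.3·620 − (2·620/372)·120.7 = 403.7 MPa, capped at F_nt → F'_nt = 403.7 MPa.
R_n = F'_nt · A_b · n = 403.7 × 452.4 × 5 / 1000 = 913.1 kN.
Allowable strength R_n/Ω = 913.1 / 2 = 457 kN.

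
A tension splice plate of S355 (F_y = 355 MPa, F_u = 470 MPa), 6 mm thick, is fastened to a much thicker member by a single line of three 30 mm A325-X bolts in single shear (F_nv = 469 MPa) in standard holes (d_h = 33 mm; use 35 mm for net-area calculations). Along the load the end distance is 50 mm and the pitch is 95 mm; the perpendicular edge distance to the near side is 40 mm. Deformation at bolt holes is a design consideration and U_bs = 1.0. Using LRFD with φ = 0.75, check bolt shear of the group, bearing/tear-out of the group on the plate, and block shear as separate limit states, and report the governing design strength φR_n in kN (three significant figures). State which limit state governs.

Bolt shear: A_b = π·30²/4 = 706.9 mm²; R_n = 469 × 706.9 × 3 × 1 / 1000 = 994.5 kN → 0.75 × 994.5 = 746 kN.
Bearing: edge l_c = 33.5, r_n = 113.4 kN; interior l_c = 62, r_n = 203 kN; R_n = 113.4 + 2·203 = 519.4 kN → 390 kN.
Block shear: A_gv = 1440, A_nv = 915, A_nt = 135 mm²; R_n = min(0.6F_uA_nv, 0.6F_yA_gv) + U_bs·F_u·A_nt = 321.5 kN → 241 kN.
Block shear governs: 241 kN.

241 kN (block shear governs)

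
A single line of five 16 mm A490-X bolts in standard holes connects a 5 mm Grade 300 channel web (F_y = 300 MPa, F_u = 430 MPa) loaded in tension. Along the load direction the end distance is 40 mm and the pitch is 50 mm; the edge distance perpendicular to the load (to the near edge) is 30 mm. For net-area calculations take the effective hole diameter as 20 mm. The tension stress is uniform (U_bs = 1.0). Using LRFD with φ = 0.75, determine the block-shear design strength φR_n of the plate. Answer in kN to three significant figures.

Shear plane L_v = 40 + 4·50 = 240 mm; A_gv = 240 × 5 = 1200 mm².
A_nv = (240 − 4.5·20) × 5 = 750 mm².
A_nt = (30 − 0.5·20) × 5 = 100 mm².
0.6 F_u A_nv = 193.5 kN; 0.6 F_y A_gv = 216 kN → shear rupture governs the shear term.
R_n = 193.5 + 1.0 × 430 × 100 / 1000 = 236.5 kN.
Design strength φR_n = 0.75 × 236.5 = 177 kN.

177 kN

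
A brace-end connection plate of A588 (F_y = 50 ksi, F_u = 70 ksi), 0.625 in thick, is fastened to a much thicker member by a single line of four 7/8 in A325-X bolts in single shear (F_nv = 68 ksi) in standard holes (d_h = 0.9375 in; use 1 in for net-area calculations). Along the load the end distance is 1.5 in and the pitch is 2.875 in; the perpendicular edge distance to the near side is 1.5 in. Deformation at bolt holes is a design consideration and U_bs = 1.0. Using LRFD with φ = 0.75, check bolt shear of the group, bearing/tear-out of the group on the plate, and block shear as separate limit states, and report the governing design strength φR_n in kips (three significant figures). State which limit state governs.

123 kips (bolt shear governs)

Bolt shear: A_b = π·0.875²/4 = 0.6013 in²; R_n = 68 × 0.6013 × 4 × 1 = 163.6 kips → 0.75 × 163.6 = 123 kips.
Bearing: edge l_c = 1.031, r_n = 54.14 kips; interior l_c = 1.938, r_n = 91.88 kips; R_n = 54.14 + 3·91.88 = 329.8 kips → 247 kips.
Block shear: A_gv = 6.328, A_nv = 4.141, A_nt = 0.625 in²; R_n = min(0.6F_uA_nv, 0.6F_yA_gv) + U_bs·F_u·A_nt = 217.7 kips → 163 kips.
Bolt shear governs: 123 kips.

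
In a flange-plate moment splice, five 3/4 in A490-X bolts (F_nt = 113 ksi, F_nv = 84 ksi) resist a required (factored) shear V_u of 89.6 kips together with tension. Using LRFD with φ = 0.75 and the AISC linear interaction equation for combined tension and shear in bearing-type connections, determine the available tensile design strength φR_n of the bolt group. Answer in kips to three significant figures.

A_b = π·0.75²/4 = 0.4418 in²; f_rv = 89.6 / (5 × 0.4418) = 40.56 ksi.
F'_nt = 1.3 F_nt − (F_nt / φF_nv) f_rv = 1.3·113 − (113/(0.75·84))·40.56 = 74.14 ksi, capped at F_nt → F'_nt = 74.14 ksi.
R_n = F'_nt · A_b · n = 74.14 × 0.4418 × 5 = 163.8 kips.
Design strength φR_n = 0.75 × 163.8 = 123 kips.

123 kips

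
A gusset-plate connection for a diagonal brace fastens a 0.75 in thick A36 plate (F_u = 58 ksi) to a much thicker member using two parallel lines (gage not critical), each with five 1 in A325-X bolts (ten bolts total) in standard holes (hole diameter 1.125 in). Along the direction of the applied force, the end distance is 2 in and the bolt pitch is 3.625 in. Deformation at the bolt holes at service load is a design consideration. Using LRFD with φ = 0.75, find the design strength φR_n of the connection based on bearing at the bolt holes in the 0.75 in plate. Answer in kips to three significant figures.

739 kips

Per bolt r_n = 1.2 l_c t F_u ≤ 2.4 d t F_u; upper limit = 2.4 × 1 × 0.75 × 58 = 104.4 kips.
Edge bolt: l_c = 2 − 1.125/2 = 1.438 in → 1.2 × 1.438 × 0.75 × 58 = 75.04 → r_n = 75.04 kips.
Interior bolts: l_c = 3.625 − 1.125 = 2.5 in → 1.2 × 2.5 × 0.75 × 58 = 130.5 → r_n = 104.4 kips.
R_n = 2 × 75.04 + 8 × 104.4 = 985.3 kips.
Design strength φR_n = 0.75 × 985.3 = 739 kips.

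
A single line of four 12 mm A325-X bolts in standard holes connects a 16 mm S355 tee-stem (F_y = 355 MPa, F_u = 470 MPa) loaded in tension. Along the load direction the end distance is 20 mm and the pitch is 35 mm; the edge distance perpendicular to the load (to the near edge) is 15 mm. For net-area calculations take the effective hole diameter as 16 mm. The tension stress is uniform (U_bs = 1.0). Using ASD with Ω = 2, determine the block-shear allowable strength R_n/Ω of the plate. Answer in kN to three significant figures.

182 kN

Shear plane L_v = 20 + 3·35 = 125 mm; A_gv = 125 × 16 = 2000 mm².
A_nv = (125 − 3.5·16) × 16 = 1104 mm².
A_nt = (15 − 0.5·16) × 16 = 112 mm².
0.6 F_u A_nv = 311.3 kN; 0.6 F_y A_gv = 426 kN → shear rupture governs the shear term.
R_n = 311.3 + 1.0 × 470 × 112 / 1000 = 364 kN.
Allowable strength R_n/Ω = 364 / 2 = 182 kN.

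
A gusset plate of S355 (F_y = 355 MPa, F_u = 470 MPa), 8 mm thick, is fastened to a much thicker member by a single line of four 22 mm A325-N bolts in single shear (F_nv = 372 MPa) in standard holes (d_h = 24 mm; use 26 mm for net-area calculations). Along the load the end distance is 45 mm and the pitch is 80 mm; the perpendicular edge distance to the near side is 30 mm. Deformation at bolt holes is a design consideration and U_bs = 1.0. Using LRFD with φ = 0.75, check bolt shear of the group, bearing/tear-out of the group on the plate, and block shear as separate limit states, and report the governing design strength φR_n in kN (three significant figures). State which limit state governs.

Bolt shear: A_b = π·22²/4 = 380.1 mm²; R_n = 372 × 380.1 × 4 × 1 / 1000 = 565.6 kN → 0.75 × 565.6 = 424 kN.
Bearing: edge l_c = 33, r_n = 148.9 kN; interior l_c = 56, r_n = 198.5 kN; R_n = 148.9 + 3·198.5 = 744.5 kN → 558 kN.
Block shear: A_gv = 2280, A_nv = 1552, A_nt = 136 mm²; R_n = min(0.6F_uA_nv, 0.6F_yA_gv) + U_bs·F_u·A_nt = 501.6 kN → 376 kN.
Block shear governs: 376 kN.

376 kN (block shear governs)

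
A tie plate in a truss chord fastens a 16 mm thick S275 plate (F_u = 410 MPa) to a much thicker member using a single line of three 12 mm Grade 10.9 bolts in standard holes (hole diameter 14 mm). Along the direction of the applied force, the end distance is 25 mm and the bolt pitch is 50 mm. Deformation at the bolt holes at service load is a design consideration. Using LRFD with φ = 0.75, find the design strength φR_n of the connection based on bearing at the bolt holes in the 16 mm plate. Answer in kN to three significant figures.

Per bolt r_n = 1.2 l_c t F_u ≤ 2.4 d t F_u; upper limit = 2.4 × 12 × 16 × 410 / 1000 = 188.9 kN.
Edge bolt: l_c = 25 − 14/2 = 18 mm → 1.2 × 18 × 16 × 410 / 1000 = 141.7 → r_n = 141.7 kN.
Interior bolts: l_c = 50 − 14 = 36 mm → 1.2 × 36 × 16 × 410 / 1000 = 283.4 → r_n = 188.9 kN.
R_n = 1 × 141.7 + 2 × 188.9 = 519.6 kN.
Design strength φR_n = 0.75 × 519.6 = 390 kN.

390 kN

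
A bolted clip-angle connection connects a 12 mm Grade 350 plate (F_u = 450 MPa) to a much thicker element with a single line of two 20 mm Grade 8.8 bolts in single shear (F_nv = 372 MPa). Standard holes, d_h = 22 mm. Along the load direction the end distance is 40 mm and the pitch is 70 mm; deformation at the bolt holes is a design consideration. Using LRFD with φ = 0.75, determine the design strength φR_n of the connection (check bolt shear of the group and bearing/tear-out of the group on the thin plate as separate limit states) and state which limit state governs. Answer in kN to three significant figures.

Bolt shear: A_b = π·20²/4 = 314.2 mm²; R_n = 372 × 314.2 × 2 × 1 / 1000 = 233.7 kN → 0.75 × 233.7 = 175 kN.
Bearing (1.2 l_c t F_u ≤ 2.4 d t F_u): upper limit = 2.4·20·12·450 / 1000 = 259.2 kN.
  Edge l_c = 40 − 22/2 = 29 → r_n = 187.9 kN; interior l_c = 70 − 22 = 48 → r_n = 259.2 kN.
  R_n,bearing = 1·187.9 + 1·259.2 = 447.1 kN → 0.75 × 447.1 = 335 kN.
Bolt shear governs: 175 kN.

175 kN (bolt shear governs)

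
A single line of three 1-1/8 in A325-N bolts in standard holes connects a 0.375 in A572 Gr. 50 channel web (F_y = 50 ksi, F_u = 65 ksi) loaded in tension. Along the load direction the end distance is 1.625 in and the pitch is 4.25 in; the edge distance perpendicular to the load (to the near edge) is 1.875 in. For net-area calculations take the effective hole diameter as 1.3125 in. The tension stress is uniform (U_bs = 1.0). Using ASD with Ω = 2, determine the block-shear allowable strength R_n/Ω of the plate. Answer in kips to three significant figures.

64.9 kips

Shear plane L_v = 1.625 + 2·4.25 = 10.12 in; A_gv = 10.12 × 0.375 = 3.797 in².
A_nv = (10.12 − 2.5·1.3125) × 0.375 = 2.566 in².
A_nt = (1.875 − 0.5·1.3125) × 0.375 = 0.457 in².
0.6 F_u A_nv = 100.1 kips; 0.6 F_y A_gv = 113.9 kips → shear rupture governs the shear term.
R_n = 100.1 + 1.0 × 65 × 0.457 = 129.8 kips.
Allowable strength R_n/Ω = 129.8 / 2 = 64.9 kips.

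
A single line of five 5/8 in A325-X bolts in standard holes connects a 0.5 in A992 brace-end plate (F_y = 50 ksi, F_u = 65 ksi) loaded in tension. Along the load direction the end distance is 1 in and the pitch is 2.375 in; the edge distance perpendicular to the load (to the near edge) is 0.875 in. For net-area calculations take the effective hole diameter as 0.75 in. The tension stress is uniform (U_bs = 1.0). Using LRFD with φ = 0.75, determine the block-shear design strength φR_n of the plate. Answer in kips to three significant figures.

Shear plane L_v = 1 + 4·2.375 = 10.5 in; A_gv = 10.5 × 0.5 = 5.25 in².
A_nv = (10.5 − 4.5·0.75) × 0.5 = 3.562 in².
A_nt = (0.875 − 0.5·0.75) × 0.5 = 0.25 in².
0.6 F_u A_nv = 138.9 kips; 0.6 F_y A_gv = 157.5 kips → shear rupture governs the shear term.
R_n = 138.9 + 1.0 × 65 × 0.25 = 155.2 kips.
Design strength φR_n = 0.75 × 155.2 = 116 kips.

116 kips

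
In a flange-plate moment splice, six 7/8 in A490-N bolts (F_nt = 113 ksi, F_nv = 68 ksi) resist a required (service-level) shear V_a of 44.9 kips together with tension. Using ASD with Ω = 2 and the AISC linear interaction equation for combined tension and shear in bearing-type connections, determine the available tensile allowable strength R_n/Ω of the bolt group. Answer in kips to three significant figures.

190 kips

A_b = π·0.875²/4 = 0.6013 in²; f_rv = 44.9 / (6 × 0.6013) = 12.44 ksi.
F'_nt = 1.3 F_nt − (Ω F_nt / F_nv) f_rv = 1.3·113 − (2·113/68)·12.44 = 105.5 ksi, capped at F_nt → F'_nt = 105.5 ksi.
R_n = F'_nt · A_b · n = 105.5 × 0.6013 × 6 = 380.8 kips.
Allowable strength R_n/Ω = 380.8 / 2 = 190 kips.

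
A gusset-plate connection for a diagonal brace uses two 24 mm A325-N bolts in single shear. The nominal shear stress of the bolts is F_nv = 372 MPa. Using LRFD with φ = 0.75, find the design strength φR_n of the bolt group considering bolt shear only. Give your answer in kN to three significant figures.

252 kN

A_b = π × 24² / 4 = 452.4 mm².
R_n = F_nv · A_b · n · n_s = 372 × 452.4 × 2 × 1 / 1000 = 336.6 kN.
Design strength φR_n = 0.75 × 336.6 = 252 kN.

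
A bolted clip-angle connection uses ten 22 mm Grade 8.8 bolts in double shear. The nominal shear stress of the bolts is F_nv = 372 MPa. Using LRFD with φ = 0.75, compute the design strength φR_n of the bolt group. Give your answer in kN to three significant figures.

A_b = π × 22² / 4 = 380.1 mm².
R_n = F_nv · A_b · n · n_s = 372 × 380.1 × 10 × 2 / 1000 = 2828 kN.
Design strength φR_n = 0.75 × 2828 = 2120 kN.

2120 kN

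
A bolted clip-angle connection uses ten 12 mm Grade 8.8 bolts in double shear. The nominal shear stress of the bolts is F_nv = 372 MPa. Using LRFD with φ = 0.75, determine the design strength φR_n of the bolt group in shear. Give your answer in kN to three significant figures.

631 kN

A_b = π × 12² / 4 = 113.1 mm².
R_n = F_nv · A_b · n · n_s = 372 × 113.1 × 10 × 2 / 1000 = 841.4 kN.
Design strength φR_n = 0.75 × 841.4 = 631 kN.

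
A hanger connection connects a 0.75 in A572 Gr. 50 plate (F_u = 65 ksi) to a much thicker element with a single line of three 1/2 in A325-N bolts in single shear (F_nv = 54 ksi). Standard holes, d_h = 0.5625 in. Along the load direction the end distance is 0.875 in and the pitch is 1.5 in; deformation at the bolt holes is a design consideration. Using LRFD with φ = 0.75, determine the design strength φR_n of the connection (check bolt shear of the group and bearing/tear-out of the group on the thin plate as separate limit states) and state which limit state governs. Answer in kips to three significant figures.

23.9 kips (bolt shear governs)

Bolt shear: A_b = π·0.5²/4 = 0.1963 in²; R_n = 54 × 0.1963 × 3 × 1 = 31.81 kips → 0.75 × 31.81 = 23.9 kips.
Bearing (1.2 l_c t F_u ≤ 2.4 d t F_u): upper limit = 2.4·0.5·0.75·65 = 58.5 kips.
  Edge l_c = 0.875 − 0.5625/2 = 0.5938 → r_n = 34.73 kips; interior l_c = 1.5 − 0.5625 = 0.9375 → r_n = 54.84 kips.
  R_n,bearing = 1·34.73 + 2·54.84 = 144.4 kips → 0.75 × 144.4 = 108 kips.
Bolt shear governs: 23.9 kips.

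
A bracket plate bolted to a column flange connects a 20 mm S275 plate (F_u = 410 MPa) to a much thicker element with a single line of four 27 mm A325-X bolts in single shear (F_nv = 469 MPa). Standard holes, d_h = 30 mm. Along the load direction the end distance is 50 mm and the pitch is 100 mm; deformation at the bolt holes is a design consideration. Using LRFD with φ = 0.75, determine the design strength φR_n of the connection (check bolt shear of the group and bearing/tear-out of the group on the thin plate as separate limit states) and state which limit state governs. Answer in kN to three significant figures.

Bolt shear: A_b = π·27²/4 = 572.6 mm²; R_n = 469 × 572.6 × 4 × 1 / 1000 = 1074 kN → 0.75 × 1074 = 806 kN.
Bearing (1.2 l_c t F_u ≤ 2.4 d t F_u): upper limit = 2.4·27·20·410 / 1000 = 531.4 kN.
  Edge l_c = 50 − 30/2 = 35 → r_n = 344.4 kN; interior l_c = 100 − 30 = 70 → r_n = 531.4 kN.
  R_n,bearing = 1·344.4 + 3·531.4 = 1938 kN → 0.75 × 1938 = 1450 kN.
Bolt shear governs: 806 kN.

806 kN (bolt shear governs)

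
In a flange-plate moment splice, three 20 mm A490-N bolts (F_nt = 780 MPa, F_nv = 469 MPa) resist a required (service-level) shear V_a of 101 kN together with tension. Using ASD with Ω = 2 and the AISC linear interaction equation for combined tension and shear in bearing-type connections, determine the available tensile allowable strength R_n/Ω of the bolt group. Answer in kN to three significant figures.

310 kN

A_b = π·20²/4 = 314.2 mm²; f_rv = 101 × 1000 / (3 × 314.2) = 107.2 MPa.
F'_nt = 1.3 F_nt − (Ω F_nt / F_nv) f_rv = 1.3·780 − (2·780/469)·107.2 = 657.5 MPa, capped at F_nt → F'_nt = 657.5 MPa.
R_n = F'_nt · A_b · n = 657.5 × 314.2 × 3 / 1000 = 619.7 kN.
Allowable strength R_n/Ω = 619.7 / 2 = 310 kN.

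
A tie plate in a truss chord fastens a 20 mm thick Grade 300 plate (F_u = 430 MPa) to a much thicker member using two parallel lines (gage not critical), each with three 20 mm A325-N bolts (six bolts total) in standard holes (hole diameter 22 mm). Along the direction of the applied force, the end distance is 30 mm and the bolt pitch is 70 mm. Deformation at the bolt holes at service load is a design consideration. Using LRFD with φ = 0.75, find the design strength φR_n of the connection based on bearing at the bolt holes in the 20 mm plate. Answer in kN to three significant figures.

1530 kN

Per bolt r_n = 1.2 l_c t F_u ≤ 2.4 d t F_u; upper limit = 2.4 × 20 × 20 × 430 / 1000 = 412.8 kN.
Edge bolt: l_c = 30 − 22/2 = 19 mm → 1.2 × 19 × 20 × 430 / 1000 = 196.1 → r_n = 196.1 kN.
Interior bolts: l_c = 70 − 22 = 48 mm → 1.2 × 48 × 20 × 430 / 1000 = 495.4 → r_n = 412.8 kN.
R_n = 2 × 196.1 + 4 × 412.8 = 2043 kN.
Design strength φR_n = 0.75 × 2043 = 1530 kN.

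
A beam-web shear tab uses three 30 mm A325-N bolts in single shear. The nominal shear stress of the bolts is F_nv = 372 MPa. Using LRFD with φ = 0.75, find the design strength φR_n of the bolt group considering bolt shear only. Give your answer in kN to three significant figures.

A_b = π × 30² / 4 = 706.9 mm².
R_n = F_nv · A_b · n · n_s = 372 × 706.9 × 3 × 1 / 1000 = 788.9 kN.
Design strength φR_n = 0.75 × 788.9 = 592 kN.

592 kN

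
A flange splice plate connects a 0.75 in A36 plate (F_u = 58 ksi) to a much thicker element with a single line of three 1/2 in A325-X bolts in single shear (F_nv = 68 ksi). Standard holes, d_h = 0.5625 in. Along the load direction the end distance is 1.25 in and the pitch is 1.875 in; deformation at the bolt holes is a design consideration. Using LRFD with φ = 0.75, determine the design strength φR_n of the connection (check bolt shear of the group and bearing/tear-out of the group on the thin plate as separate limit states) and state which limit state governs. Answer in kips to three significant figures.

Bolt shear: A_b = π·0.5²/4 = 0.1963 in²; R_n = 68 × 0.1963 × 3 × 1 = 40.06 kips → 0.75 × 40.06 = 30 kips.
Bearing (1.2 l_c t F_u ≤ 2.4 d t F_u): upper limit = 2.4·0.5·0.75·58 = 52.2 kips.
  Edge l_c = 1.25 − 0.5625/2 = 0.9688 → r_n = 50.57 kips; interior l_c = 1.875 − 0.5625 = 1.312 → r_n = 52.2 kips.
  R_n,bearing = 1·50.57 + 2·52.2 = 155 kips → 0.75 × 155 = 116 kips.
Bolt shear governs: 30 kips.

30 kips (bolt shear governs)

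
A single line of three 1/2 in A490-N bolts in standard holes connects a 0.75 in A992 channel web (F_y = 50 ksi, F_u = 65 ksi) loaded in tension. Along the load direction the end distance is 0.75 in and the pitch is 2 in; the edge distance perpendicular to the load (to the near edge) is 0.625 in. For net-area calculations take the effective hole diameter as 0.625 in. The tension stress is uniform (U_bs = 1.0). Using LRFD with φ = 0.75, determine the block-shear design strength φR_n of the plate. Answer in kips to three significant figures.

81.4 kips

Shear plane L_v = 0.75 + 2·2 = 4.75 in; A_gv = 4.75 × 0.75 = 3.562 in².
A_nv = (4.75 − 2.5·0.625) × 0.75 = 2.391 in².
A_nt = (0.625 − 0.5·0.625) × 0.75 = 0.2344 in².
0.6 F_u A_nv = 93.23 kips; 0.6 F_y A_gv = 106.9 kips → shear rupture governs the shear term.
R_n = 93.23 + 1.0 × 65 × 0.2344 = 108.5 kips.
Design strength φR_n = 0.75 × 108.5 = 81.4 kips.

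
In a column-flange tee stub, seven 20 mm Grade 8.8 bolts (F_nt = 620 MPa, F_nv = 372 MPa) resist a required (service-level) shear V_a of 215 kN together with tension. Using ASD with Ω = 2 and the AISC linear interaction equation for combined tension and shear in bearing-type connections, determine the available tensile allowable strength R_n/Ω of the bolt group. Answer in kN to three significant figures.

528 kN

A_b = π·20²/4 = 314.2 mm²; f_rv = 215 × 1000 / (7 × 314.2) = 97.77 MPa.
F'_nt = 1.3 F_nt − (Ω F_nt / F_nv) f_rv = 1.3·620 − (2·620/372)·97.77 = 480.1 MPa, capped at F_nt → F'_nt = 480.1 MPa.
R_n = F'_nt · A_b · n = 480.1 × 314.2 × 7 / 1000 = 1056 kN.
Allowable strength R_n/Ω = 1056 / 2 = 528 kN.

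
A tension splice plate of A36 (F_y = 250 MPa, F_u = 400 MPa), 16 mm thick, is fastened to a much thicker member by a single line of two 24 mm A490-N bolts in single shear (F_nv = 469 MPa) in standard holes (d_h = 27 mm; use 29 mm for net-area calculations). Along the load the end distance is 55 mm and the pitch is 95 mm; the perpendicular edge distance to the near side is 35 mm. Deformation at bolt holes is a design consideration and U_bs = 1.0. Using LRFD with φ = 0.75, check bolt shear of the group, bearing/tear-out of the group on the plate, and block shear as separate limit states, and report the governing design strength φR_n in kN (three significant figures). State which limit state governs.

318 kN (bolt shear governs)

Bolt shear: A_b = π·24²/4 = 452.4 mm²; R_n = 469 × 452.4 × 2 × 1 / 1000 = 424.3 kN → 0.75 × 424.3 = 318 kN.
Bearing: edge l_c = 41.5, r_n = 318.7 kN; interior l_c = 68, r_n = 368.6 kN; R_n = 318.7 + 1·368.6 = 687.4 kN → 516 kN.
Block shear: A_gv = 2400, A_nv = 1704, A_nt = 328 mm²; R_n = min(0.6F_uA_nv, 0.6F_yA_gv) + U_bs·F_u·A_nt = 491.2 kN → 368 kN.
Bolt shear governs: 318 kN.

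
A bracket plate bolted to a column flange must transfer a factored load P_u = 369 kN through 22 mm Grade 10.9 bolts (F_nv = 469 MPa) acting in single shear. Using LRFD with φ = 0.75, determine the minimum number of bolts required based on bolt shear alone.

A_b = π·22²/4 = 380.1 mm².
Per-bolt design strength φR_n = 0.75 × 469 × 380.1 × 1 / 1000 = 133.7 kN.
n ≥ 369 / 133.7 = 2.76 → use 3 bolts.

3 bolts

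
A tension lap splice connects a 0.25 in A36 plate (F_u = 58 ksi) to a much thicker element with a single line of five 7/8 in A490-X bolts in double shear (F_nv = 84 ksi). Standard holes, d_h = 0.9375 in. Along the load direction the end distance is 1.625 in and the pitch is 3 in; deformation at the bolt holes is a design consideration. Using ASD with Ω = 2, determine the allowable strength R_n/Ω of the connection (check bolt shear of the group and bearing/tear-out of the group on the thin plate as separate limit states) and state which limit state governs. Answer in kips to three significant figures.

Bolt shear: A_b = π·0.875²/4 = 0.6013 in²; R_n = 84 × 0.6013 × 5 × 2 = 505.1 kips → 505.1 / 2 = 253 kips.
Bearing (1.2 l_c t F_u ≤ 2.4 d t F_u): upper limit = 2.4·0.875·0.25·58 = 30.45 kips.
  Edge l_c = 1.625 − 0.9375/2 = 1.156 → r_n = 20.12 kips; interior l_c = 3 − 0.9375 = 2.062 → r_n = 30.45 kips.
  R_n,bearing = 1·20.12 + 4·30.45 = 141.9 kips → 141.9 / 2 = 71 kips.
Bearing governs: 71 kips.

71 kips (bearing governs)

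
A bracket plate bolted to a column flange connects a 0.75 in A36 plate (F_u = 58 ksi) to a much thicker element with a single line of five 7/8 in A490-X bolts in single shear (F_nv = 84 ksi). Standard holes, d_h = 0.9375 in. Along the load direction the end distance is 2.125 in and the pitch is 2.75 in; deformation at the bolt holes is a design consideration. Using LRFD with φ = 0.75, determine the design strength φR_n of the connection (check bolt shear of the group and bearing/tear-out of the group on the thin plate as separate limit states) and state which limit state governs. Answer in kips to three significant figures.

189 kips (bolt shear governs)

Bolt shear: A_b = π·0.875²/4 = 0.6013 in²; R_n = 84 × 0.6013 × 5 × 1 = 252.6 kips → 0.75 × 252.6 = 189 kips.
Bearing (1.2 l_c t F_u ≤ 2.4 d t F_u): upper limit = 2.4·0.875·0.75·58 = 91.35 kips.
  Edge l_c = 2.125 − 0.9375/2 = 1.656 → r_n = 86.46 kips; interior l_c = 2.75 − 0.9375 = 1.812 → r_n = 91.35 kips.
  R_n,bearing = 1·86.46 + 4·91.35 = 451.9 kips → 0.75 × 451.9 = 339 kips.
Bolt shear governs: 189 kips.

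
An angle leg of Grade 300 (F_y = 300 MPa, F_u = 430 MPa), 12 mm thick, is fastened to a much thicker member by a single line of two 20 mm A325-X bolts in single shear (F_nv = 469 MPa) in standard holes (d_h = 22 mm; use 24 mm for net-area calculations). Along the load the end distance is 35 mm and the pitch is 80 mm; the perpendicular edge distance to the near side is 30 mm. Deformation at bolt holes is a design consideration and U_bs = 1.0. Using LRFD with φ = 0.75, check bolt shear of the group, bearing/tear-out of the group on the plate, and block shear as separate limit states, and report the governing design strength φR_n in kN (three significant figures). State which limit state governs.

221 kN (bolt shear governs)

Bolt shear: A_b = π·20²/4 = 314.2 mm²; R_n = 469 × 314.2 × 2 × 1 / 1000 = 294.7 kN → 0.75 × 294.7 = 221 kN.
Bearing: edge l_c = 24, r_n = 148.6 kN; interior l_c = 58, r_n = 247.7 kN; R_n = 148.6 + 1·247.7 = 396.3 kN → 297 kN.
Block shear: A_gv = 1380, A_nv = 948, A_nt = 216 mm²; R_n = min(0.6F_uA_nv, 0.6F_yA_gv) + U_bs·F_u·A_nt = 337.5 kN → 253 kN.
Bolt shear governs: 221 kN.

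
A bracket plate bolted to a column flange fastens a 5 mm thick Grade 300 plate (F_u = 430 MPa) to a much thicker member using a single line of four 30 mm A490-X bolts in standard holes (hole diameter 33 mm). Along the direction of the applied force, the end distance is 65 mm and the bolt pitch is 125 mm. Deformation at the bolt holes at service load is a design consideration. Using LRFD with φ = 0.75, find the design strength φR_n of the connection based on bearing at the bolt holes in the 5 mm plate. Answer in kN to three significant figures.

442 kN

Per bolt r_n = 1.2 l_c t F_u ≤ 2.4 d t F_u; upper limit = 2.4 × 30 × 5 × 430 / 1000 = 154.8 kN.
Edge bolt: l_c = 65 − 33/2 = 48.5 mm → 1.2 × 48.5 × 5 × 430 / 1000 = 125.1 → r_n = 125.1 kN.
Interior bolts: l_c = 125 − 33 = 92 mm → 1.2 × 92 × 5 × 430 / 1000 = 237.4 → r_n = 154.8 kN.
R_n = 1 × 125.1 + 3 × 154.8 = 589.5 kN.
Design strength φR_n = 0.75 × 589.5 = 442 kN.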